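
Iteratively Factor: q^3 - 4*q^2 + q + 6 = (q - 3)*(q^2 - q - 2) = (q - 3)*(q - 2)*(q + 1)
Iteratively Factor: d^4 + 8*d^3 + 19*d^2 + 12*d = (d + 3)*(d^3 + 5*d^2 + 4*d) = (d + 1)*(d + 3)*(d^2 + 4*d) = d*(d + 1)*(d + 3)*(d + 4)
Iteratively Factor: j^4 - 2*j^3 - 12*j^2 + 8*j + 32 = (j + 2)*(j^3 - 4*j^2 - 4*j + 16) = (j - 4)*(j + 2)*(j^2 - 4) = (j - 4)*(j + 2)^2*(j - 2)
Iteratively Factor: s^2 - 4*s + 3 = (s - 1)*(s - 3)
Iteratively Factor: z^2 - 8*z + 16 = (z - 4)*(z - 4)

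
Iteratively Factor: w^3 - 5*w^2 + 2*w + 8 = (w - 4)*(w^2 - w - 2) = (w - 4)*(w - 2)*(w + 1)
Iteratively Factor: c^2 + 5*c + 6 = (c + 2)*(c + 3)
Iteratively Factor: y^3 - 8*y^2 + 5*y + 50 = (y - 5)*(y^2 - 3*y - 10) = (y - 5)^2*(y + 2)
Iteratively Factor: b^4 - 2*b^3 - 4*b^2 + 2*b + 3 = (b + 1)*(b^3 - 3*b^2 - b + 3) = (b - 1)*(b + 1)*(b^2 - 2*b - 3) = (b - 3)*(b - 1)*(b + 1)*(b + 1)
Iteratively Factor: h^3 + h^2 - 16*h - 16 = (h - 4)*(h^2 + 5*h + 4) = (h - 4)*(h + 1)*(h + 4)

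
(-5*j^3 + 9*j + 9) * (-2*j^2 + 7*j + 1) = 10*j^5 - 35*j^4 - 23*j^3 + 45*j^2 + 72*j + 9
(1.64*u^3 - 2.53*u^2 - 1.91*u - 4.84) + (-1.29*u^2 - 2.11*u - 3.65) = 1.64*u^3 - 3.82*u^2 - 4.02*u - 8.49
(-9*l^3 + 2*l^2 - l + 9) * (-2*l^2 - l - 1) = 18*l^5 + 5*l^4 + 9*l^3 - 19*l^2 - 8*l - 9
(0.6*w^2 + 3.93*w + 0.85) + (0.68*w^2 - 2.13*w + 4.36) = 1.28*w^2 + 1.8*w + 5.21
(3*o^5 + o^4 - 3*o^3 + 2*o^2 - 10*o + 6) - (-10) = 3*o^5 + o^4 - 3*o^3 + 2*o^2 - 10*o + 16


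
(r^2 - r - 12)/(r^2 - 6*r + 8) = (r + 3)/(r - 2)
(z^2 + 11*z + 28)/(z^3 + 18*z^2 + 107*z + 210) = (z + 4)/(z^2 + 11*z + 30)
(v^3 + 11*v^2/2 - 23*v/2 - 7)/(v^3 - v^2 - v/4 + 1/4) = 2*(v^2 + 5*v - 14)/(2*v^2 - 3*v + 1)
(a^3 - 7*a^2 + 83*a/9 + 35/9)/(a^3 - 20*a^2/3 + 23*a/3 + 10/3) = (a - 7/3)/(a - 2)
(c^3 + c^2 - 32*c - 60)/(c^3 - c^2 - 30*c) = (c + 2)/c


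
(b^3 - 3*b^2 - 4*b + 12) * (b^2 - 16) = b^5 - 3*b^4 - 20*b^3 + 60*b^2 + 64*b - 192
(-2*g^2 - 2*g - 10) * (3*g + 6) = -6*g^3 - 18*g^2 - 42*g - 60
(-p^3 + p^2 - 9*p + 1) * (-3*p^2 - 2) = 3*p^5 - 3*p^4 + 29*p^3 - 5*p^2 + 18*p - 2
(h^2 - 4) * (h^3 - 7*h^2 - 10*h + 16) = h^5 - 7*h^4 - 14*h^3 + 44*h^2 + 40*h - 64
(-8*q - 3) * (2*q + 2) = -16*q^2 - 22*q - 6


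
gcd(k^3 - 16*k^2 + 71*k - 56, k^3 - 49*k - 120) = k - 8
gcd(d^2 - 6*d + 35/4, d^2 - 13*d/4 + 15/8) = d - 5/2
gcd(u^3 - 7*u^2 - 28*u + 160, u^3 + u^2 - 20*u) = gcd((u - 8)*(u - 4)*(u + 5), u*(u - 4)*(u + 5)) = u^2 + u - 20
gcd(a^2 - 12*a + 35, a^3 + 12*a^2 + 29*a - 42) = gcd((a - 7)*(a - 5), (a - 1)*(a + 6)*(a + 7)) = 1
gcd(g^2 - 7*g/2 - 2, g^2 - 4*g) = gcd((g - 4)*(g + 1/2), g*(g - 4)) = g - 4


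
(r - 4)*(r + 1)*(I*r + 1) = I*r^3 + r^2 - 3*I*r^2 - 3*r - 4*I*r - 4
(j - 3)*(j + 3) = j^2 - 9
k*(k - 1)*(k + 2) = k^3 + k^2 - 2*k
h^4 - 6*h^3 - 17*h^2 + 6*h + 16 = (h - 8)*(h - 1)*(h + 1)*(h + 2)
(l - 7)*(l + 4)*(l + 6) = l^3 + 3*l^2 - 46*l - 168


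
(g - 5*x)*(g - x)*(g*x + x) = g^3*x - 6*g^2*x^2 + g^2*x + 5*g*x^3 - 6*g*x^2 + 5*x^3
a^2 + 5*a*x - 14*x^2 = (a - 2*x)*(a + 7*x)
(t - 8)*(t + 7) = t^2 - t - 56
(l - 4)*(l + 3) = l^2 - l - 12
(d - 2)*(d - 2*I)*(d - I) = d^3 - 2*d^2 - 3*I*d^2 - 2*d + 6*I*d + 4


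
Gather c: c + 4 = c + 4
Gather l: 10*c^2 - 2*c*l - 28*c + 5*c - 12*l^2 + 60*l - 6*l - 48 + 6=10*c^2 - 23*c - 12*l^2 + l*(54 - 2*c) - 42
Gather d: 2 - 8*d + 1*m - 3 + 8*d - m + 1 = 0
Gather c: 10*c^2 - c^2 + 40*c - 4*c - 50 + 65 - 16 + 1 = 9*c^2 + 36*c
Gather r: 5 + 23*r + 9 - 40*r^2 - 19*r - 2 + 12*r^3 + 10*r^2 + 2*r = 12*r^3 - 30*r^2 + 6*r + 12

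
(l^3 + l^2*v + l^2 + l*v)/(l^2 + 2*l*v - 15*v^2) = l*(l^2 + l*v + l + v)/(l^2 + 2*l*v - 15*v^2)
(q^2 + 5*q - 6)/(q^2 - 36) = (q - 1)/(q - 6)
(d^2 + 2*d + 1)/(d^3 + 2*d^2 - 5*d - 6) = (d + 1)/(d^2 + d - 6)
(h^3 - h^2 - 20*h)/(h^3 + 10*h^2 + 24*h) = (h - 5)/(h + 6)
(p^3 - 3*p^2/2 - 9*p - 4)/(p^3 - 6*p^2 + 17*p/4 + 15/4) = 2*(p^2 - 2*p - 8)/(2*p^2 - 13*p + 15)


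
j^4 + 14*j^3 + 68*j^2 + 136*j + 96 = (j + 2)^2*(j + 4)*(j + 6)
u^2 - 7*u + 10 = (u - 5)*(u - 2)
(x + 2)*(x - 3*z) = x^2 - 3*x*z + 2*x - 6*z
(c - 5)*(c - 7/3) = c^2 - 22*c/3 + 35/3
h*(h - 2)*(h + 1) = h^3 - h^2 - 2*h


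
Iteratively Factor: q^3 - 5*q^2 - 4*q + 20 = (q - 5)*(q^2 - 4) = (q - 5)*(q + 2)*(q - 2)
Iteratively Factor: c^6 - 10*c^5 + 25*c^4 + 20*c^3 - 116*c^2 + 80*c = (c - 1)*(c^5 - 9*c^4 + 16*c^3 + 36*c^2 - 80*c) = (c - 5)*(c - 1)*(c^4 - 4*c^3 - 4*c^2 + 16*c) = c*(c - 5)*(c - 1)*(c^3 - 4*c^2 - 4*c + 16) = c*(c - 5)*(c - 2)*(c - 1)*(c^2 - 2*c - 8) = c*(c - 5)*(c - 4)*(c - 2)*(c - 1)*(c + 2)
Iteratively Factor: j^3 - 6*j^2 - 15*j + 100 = (j - 5)*(j^2 - j - 20) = (j - 5)*(j + 4)*(j - 5)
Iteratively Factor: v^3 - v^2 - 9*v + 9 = (v - 1)*(v^2 - 9) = (v - 1)*(v + 3)*(v - 3)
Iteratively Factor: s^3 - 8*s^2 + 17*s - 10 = (s - 2)*(s^2 - 6*s + 5) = (s - 2)*(s - 1)*(s - 5)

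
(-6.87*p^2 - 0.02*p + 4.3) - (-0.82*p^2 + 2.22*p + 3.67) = -6.05*p^2 - 2.24*p + 0.63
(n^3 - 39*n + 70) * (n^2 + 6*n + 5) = n^5 + 6*n^4 - 34*n^3 - 164*n^2 + 225*n + 350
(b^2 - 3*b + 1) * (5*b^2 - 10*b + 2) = 5*b^4 - 25*b^3 + 37*b^2 - 16*b + 2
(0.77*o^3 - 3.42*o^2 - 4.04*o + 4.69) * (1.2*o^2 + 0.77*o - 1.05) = 0.924*o^5 - 3.5111*o^4 - 8.2899*o^3 + 6.1082*o^2 + 7.8533*o - 4.9245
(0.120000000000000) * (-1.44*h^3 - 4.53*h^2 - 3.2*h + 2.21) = -0.1728*h^3 - 0.5436*h^2 - 0.384*h + 0.2652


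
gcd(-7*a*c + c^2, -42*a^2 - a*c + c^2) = 7*a - c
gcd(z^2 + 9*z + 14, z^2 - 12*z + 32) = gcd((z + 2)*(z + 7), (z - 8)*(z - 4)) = 1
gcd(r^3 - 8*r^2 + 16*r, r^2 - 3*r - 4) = r - 4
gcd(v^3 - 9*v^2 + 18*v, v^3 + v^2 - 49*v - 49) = 1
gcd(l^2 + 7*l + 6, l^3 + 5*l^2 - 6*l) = l + 6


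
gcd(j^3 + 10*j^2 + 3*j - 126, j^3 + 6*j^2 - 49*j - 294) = j^2 + 13*j + 42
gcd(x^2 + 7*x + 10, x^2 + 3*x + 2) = x + 2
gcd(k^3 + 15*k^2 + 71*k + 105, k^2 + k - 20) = k + 5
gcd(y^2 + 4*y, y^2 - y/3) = y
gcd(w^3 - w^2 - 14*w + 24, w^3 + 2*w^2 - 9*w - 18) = w - 3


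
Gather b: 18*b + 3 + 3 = 18*b + 6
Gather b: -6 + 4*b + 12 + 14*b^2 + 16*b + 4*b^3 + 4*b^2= 4*b^3 + 18*b^2 + 20*b + 6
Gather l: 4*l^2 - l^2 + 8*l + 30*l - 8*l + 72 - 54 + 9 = 3*l^2 + 30*l + 27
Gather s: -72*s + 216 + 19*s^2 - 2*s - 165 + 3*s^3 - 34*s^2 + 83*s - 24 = 3*s^3 - 15*s^2 + 9*s + 27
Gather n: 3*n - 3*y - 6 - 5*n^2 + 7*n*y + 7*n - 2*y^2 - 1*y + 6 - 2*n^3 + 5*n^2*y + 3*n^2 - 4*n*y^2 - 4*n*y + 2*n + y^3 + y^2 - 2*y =-2*n^3 + n^2*(5*y - 2) + n*(-4*y^2 + 3*y + 12) + y^3 - y^2 - 6*y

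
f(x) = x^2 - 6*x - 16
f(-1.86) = -1.38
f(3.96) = -24.08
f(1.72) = -23.36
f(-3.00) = 11.00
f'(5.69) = 5.38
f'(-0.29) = -6.58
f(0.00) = -16.00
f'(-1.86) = -9.72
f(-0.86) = -10.10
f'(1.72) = -2.56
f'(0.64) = -4.72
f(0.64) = -19.43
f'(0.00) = -6.00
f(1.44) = -22.57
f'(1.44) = -3.12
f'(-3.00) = -12.00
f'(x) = 2*x - 6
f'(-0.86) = -7.72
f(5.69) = -17.76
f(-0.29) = -14.18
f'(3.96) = 1.92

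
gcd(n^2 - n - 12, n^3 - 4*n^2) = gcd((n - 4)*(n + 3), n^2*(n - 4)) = n - 4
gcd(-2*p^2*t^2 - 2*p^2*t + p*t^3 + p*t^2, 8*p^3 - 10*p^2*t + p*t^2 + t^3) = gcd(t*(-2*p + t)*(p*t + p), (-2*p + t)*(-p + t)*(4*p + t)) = 2*p - t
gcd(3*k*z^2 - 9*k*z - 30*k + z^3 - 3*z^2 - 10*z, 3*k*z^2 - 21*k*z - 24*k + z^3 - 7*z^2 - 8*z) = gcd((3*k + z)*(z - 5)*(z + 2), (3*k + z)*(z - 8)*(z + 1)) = 3*k + z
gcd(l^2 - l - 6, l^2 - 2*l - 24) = 1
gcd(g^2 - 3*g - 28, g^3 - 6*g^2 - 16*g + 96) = g + 4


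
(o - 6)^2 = o^2 - 12*o + 36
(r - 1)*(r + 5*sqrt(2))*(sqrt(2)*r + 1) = sqrt(2)*r^3 - sqrt(2)*r^2 + 11*r^2 - 11*r + 5*sqrt(2)*r - 5*sqrt(2)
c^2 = c^2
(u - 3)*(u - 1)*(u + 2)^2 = u^4 - 9*u^2 - 4*u + 12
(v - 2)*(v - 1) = v^2 - 3*v + 2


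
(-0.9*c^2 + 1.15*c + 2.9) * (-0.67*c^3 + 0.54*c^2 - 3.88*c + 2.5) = 0.603*c^5 - 1.2565*c^4 + 2.17*c^3 - 5.146*c^2 - 8.377*c + 7.25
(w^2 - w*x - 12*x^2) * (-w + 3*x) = -w^3 + 4*w^2*x + 9*w*x^2 - 36*x^3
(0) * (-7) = 0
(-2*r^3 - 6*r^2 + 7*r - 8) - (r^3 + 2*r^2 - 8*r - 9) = -3*r^3 - 8*r^2 + 15*r + 1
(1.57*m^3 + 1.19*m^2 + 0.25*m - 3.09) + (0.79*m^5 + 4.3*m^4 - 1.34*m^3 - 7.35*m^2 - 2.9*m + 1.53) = 0.79*m^5 + 4.3*m^4 + 0.23*m^3 - 6.16*m^2 - 2.65*m - 1.56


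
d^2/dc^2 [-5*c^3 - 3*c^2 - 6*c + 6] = -30*c - 6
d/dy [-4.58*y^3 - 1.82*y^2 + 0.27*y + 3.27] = -13.74*y^2 - 3.64*y + 0.27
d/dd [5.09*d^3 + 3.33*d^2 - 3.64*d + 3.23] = 15.27*d^2 + 6.66*d - 3.64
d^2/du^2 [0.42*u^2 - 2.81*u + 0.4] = 0.840000000000000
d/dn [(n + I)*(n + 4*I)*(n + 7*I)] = 3*n^2 + 24*I*n - 39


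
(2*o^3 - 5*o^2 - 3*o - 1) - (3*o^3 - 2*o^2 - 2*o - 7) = -o^3 - 3*o^2 - o + 6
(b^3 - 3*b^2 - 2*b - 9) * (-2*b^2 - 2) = -2*b^5 + 6*b^4 + 2*b^3 + 24*b^2 + 4*b + 18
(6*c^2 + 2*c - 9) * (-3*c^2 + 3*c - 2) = -18*c^4 + 12*c^3 + 21*c^2 - 31*c + 18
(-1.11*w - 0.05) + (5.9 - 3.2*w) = 5.85 - 4.31*w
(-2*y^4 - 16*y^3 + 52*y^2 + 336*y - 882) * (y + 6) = -2*y^5 - 28*y^4 - 44*y^3 + 648*y^2 + 1134*y - 5292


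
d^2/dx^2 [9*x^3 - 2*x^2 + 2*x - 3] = 54*x - 4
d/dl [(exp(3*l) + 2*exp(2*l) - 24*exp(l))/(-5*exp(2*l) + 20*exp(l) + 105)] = (-exp(4*l) + 8*exp(3*l) + 47*exp(2*l) + 84*exp(l) - 504)*exp(l)/(5*(exp(4*l) - 8*exp(3*l) - 26*exp(2*l) + 168*exp(l) + 441))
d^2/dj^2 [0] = 0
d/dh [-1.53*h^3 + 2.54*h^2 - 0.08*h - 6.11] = -4.59*h^2 + 5.08*h - 0.08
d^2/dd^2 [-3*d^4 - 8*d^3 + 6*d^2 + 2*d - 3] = -36*d^2 - 48*d + 12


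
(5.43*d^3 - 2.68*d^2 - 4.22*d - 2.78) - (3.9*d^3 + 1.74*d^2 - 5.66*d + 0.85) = 1.53*d^3 - 4.42*d^2 + 1.44*d - 3.63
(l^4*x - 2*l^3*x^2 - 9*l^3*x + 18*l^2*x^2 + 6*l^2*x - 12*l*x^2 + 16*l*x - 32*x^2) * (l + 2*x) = l^5*x - 9*l^4*x - 4*l^3*x^3 + 6*l^3*x + 36*l^2*x^3 + 16*l^2*x - 24*l*x^3 - 64*x^3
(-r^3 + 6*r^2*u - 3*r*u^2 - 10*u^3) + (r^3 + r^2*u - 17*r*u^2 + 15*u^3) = 7*r^2*u - 20*r*u^2 + 5*u^3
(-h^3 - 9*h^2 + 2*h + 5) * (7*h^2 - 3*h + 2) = -7*h^5 - 60*h^4 + 39*h^3 + 11*h^2 - 11*h + 10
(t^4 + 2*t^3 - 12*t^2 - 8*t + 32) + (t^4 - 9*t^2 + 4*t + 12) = 2*t^4 + 2*t^3 - 21*t^2 - 4*t + 44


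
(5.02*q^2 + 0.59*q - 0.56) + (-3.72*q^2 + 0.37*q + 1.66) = 1.3*q^2 + 0.96*q + 1.1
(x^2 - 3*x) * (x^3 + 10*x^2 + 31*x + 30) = x^5 + 7*x^4 + x^3 - 63*x^2 - 90*x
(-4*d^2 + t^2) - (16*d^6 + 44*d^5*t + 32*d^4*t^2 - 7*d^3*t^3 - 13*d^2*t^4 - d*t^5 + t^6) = -16*d^6 - 44*d^5*t - 32*d^4*t^2 + 7*d^3*t^3 + 13*d^2*t^4 - 4*d^2 + d*t^5 - t^6 + t^2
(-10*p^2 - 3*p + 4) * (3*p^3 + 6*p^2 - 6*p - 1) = -30*p^5 - 69*p^4 + 54*p^3 + 52*p^2 - 21*p - 4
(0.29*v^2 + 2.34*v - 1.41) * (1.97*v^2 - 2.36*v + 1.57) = 0.5713*v^4 + 3.9254*v^3 - 7.8448*v^2 + 7.0014*v - 2.2137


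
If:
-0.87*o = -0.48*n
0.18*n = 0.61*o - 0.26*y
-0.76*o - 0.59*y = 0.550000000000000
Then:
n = -0.71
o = -0.39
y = -0.43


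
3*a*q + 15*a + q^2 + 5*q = (3*a + q)*(q + 5)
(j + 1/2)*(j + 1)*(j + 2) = j^3 + 7*j^2/2 + 7*j/2 + 1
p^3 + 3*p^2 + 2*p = p*(p + 1)*(p + 2)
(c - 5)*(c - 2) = c^2 - 7*c + 10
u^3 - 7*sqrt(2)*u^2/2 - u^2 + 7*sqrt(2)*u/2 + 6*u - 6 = (u - 1)*(u - 2*sqrt(2))*(u - 3*sqrt(2)/2)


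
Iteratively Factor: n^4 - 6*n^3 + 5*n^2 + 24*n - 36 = (n - 3)*(n^3 - 3*n^2 - 4*n + 12) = (n - 3)^2*(n^2 - 4) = (n - 3)^2*(n - 2)*(n + 2)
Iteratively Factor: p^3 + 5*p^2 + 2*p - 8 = (p + 2)*(p^2 + 3*p - 4) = (p - 1)*(p + 2)*(p + 4)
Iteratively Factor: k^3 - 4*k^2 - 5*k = (k)*(k^2 - 4*k - 5) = k*(k + 1)*(k - 5)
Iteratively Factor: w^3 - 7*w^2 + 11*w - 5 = (w - 5)*(w^2 - 2*w + 1) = (w - 5)*(w - 1)*(w - 1)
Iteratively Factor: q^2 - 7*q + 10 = (q - 2)*(q - 5)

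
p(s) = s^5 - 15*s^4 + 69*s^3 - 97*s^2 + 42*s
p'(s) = 5*s^4 - 60*s^3 + 207*s^2 - 194*s + 42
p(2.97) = 140.75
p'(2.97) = 108.90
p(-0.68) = -98.46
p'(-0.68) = 289.57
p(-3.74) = -8790.05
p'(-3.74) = 7780.08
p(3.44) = 186.65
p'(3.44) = 81.91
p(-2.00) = -1296.00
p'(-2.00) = 1818.00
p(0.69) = 2.22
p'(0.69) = -11.88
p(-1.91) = -1139.92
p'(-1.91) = 1652.31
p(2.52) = 90.77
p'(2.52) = 109.11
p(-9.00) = -216000.00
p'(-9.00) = 95100.00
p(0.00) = 0.00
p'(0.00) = 42.00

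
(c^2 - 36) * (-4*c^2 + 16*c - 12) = -4*c^4 + 16*c^3 + 132*c^2 - 576*c + 432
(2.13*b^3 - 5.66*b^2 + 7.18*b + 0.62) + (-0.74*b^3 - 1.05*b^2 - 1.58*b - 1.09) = 1.39*b^3 - 6.71*b^2 + 5.6*b - 0.47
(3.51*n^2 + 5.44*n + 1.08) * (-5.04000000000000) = -17.6904*n^2 - 27.4176*n - 5.4432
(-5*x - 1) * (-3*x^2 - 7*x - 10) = 15*x^3 + 38*x^2 + 57*x + 10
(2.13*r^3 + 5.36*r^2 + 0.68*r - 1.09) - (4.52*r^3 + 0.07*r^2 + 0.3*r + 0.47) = -2.39*r^3 + 5.29*r^2 + 0.38*r - 1.56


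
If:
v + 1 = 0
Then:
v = -1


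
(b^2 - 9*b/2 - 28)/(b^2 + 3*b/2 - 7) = (b - 8)/(b - 2)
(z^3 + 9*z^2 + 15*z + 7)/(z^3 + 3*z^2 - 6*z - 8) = (z^2 + 8*z + 7)/(z^2 + 2*z - 8)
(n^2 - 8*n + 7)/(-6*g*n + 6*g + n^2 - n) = (7 - n)/(6*g - n)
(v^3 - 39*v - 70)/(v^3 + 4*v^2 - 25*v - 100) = (v^2 - 5*v - 14)/(v^2 - v - 20)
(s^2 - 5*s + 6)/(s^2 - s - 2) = (s - 3)/(s + 1)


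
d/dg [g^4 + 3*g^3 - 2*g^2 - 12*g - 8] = 4*g^3 + 9*g^2 - 4*g - 12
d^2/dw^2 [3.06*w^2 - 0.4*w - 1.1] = 6.12000000000000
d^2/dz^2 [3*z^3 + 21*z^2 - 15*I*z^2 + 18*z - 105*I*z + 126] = 18*z + 42 - 30*I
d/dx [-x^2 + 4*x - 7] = 4 - 2*x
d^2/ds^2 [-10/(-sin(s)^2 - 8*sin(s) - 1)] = 20*(-2*sin(s)^4 - 12*sin(s)^3 - 27*sin(s)^2 + 28*sin(s) + 63)/(sin(s)^2 + 8*sin(s) + 1)^3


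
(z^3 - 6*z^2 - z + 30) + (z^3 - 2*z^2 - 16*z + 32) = 2*z^3 - 8*z^2 - 17*z + 62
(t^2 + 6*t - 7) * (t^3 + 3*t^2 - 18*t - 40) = t^5 + 9*t^4 - 7*t^3 - 169*t^2 - 114*t + 280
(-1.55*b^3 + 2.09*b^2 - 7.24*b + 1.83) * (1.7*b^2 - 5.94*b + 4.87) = -2.635*b^5 + 12.76*b^4 - 32.2711*b^3 + 56.2949*b^2 - 46.129*b + 8.9121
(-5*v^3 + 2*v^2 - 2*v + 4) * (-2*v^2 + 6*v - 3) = 10*v^5 - 34*v^4 + 31*v^3 - 26*v^2 + 30*v - 12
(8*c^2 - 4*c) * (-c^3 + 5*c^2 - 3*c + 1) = -8*c^5 + 44*c^4 - 44*c^3 + 20*c^2 - 4*c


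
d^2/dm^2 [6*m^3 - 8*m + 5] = 36*m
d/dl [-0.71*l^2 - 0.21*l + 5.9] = -1.42*l - 0.21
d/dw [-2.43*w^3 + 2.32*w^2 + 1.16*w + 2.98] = -7.29*w^2 + 4.64*w + 1.16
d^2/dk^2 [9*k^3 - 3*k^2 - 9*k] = 54*k - 6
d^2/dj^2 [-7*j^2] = -14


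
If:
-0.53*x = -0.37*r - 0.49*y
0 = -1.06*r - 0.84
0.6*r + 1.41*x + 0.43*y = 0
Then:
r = -0.79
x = 0.12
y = 0.72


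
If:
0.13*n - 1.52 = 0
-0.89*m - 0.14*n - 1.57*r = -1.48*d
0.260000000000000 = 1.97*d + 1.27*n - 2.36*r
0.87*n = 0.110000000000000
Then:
No Solution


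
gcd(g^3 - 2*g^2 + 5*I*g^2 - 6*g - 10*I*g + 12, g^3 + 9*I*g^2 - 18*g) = g + 3*I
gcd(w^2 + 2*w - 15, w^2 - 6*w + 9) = w - 3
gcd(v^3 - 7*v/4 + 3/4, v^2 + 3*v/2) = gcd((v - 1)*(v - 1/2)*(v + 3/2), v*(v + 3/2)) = v + 3/2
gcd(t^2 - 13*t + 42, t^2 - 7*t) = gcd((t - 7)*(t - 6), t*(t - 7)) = t - 7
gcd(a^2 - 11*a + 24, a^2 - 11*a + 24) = a^2 - 11*a + 24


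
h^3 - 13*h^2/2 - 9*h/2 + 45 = (h - 6)*(h - 3)*(h + 5/2)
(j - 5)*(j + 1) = j^2 - 4*j - 5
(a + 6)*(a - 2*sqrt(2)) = a^2 - 2*sqrt(2)*a + 6*a - 12*sqrt(2)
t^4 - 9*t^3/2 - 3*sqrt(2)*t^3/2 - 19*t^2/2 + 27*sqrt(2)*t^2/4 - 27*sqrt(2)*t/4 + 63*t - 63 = (t - 3)*(t - 3/2)*(t - 7*sqrt(2)/2)*(t + 2*sqrt(2))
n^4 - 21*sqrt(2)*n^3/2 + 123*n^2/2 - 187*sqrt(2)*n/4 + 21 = (n - 6*sqrt(2))*(n - 7*sqrt(2)/2)*(n - sqrt(2)/2)^2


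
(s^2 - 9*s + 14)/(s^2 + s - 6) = (s - 7)/(s + 3)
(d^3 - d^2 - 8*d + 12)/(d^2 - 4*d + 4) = d + 3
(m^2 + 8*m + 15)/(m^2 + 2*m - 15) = (m + 3)/(m - 3)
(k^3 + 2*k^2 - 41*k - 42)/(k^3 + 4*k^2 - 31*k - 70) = (k^2 - 5*k - 6)/(k^2 - 3*k - 10)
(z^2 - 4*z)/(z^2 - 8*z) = (z - 4)/(z - 8)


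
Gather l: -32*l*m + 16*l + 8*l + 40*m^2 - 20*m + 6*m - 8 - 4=l*(24 - 32*m) + 40*m^2 - 14*m - 12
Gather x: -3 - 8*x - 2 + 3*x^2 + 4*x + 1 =3*x^2 - 4*x - 4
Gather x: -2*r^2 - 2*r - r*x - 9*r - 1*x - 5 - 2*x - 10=-2*r^2 - 11*r + x*(-r - 3) - 15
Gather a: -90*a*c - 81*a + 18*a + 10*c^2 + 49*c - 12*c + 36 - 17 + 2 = a*(-90*c - 63) + 10*c^2 + 37*c + 21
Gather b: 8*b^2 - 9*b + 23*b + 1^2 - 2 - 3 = 8*b^2 + 14*b - 4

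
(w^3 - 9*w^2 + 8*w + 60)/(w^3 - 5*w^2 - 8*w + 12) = (w - 5)/(w - 1)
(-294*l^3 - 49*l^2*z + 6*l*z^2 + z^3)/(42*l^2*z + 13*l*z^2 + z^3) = (-7*l + z)/z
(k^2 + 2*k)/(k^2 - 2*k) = (k + 2)/(k - 2)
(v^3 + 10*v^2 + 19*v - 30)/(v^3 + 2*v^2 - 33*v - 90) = (v^2 + 5*v - 6)/(v^2 - 3*v - 18)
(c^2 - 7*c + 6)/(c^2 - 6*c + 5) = (c - 6)/(c - 5)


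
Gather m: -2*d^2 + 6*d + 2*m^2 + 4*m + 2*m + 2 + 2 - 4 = -2*d^2 + 6*d + 2*m^2 + 6*m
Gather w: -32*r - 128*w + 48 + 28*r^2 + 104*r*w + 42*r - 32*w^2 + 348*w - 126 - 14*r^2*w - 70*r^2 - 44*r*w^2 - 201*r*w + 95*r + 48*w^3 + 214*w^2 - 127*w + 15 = -42*r^2 + 105*r + 48*w^3 + w^2*(182 - 44*r) + w*(-14*r^2 - 97*r + 93) - 63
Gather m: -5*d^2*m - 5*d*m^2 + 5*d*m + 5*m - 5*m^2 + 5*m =m^2*(-5*d - 5) + m*(-5*d^2 + 5*d + 10)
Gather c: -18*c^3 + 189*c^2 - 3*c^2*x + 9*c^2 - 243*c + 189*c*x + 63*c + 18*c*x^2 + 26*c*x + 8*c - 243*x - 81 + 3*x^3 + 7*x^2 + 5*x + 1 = -18*c^3 + c^2*(198 - 3*x) + c*(18*x^2 + 215*x - 172) + 3*x^3 + 7*x^2 - 238*x - 80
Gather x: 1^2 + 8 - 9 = 0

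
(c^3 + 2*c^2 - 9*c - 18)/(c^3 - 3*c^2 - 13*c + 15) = (c^2 - c - 6)/(c^2 - 6*c + 5)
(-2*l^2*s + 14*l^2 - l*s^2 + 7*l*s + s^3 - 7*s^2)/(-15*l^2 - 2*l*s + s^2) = (2*l^2*s - 14*l^2 + l*s^2 - 7*l*s - s^3 + 7*s^2)/(15*l^2 + 2*l*s - s^2)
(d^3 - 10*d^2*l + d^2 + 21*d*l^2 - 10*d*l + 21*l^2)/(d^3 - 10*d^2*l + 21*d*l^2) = (d + 1)/d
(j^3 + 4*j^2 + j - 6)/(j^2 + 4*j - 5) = (j^2 + 5*j + 6)/(j + 5)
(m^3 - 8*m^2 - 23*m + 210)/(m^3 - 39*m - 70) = (m - 6)/(m + 2)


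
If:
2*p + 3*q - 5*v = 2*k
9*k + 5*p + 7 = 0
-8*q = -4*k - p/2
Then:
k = -80*v/71 - 49/71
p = 144*v/71 - 56/355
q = -31*v/71 - 126/355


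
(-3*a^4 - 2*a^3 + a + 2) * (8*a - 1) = -24*a^5 - 13*a^4 + 2*a^3 + 8*a^2 + 15*a - 2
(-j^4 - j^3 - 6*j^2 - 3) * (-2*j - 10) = 2*j^5 + 12*j^4 + 22*j^3 + 60*j^2 + 6*j + 30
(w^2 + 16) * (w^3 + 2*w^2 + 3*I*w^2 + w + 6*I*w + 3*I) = w^5 + 2*w^4 + 3*I*w^4 + 17*w^3 + 6*I*w^3 + 32*w^2 + 51*I*w^2 + 16*w + 96*I*w + 48*I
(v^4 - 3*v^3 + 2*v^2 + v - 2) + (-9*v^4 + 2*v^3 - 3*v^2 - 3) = -8*v^4 - v^3 - v^2 + v - 5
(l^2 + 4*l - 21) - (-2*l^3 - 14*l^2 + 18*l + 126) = 2*l^3 + 15*l^2 - 14*l - 147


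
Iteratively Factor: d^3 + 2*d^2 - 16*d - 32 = (d + 2)*(d^2 - 16) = (d - 4)*(d + 2)*(d + 4)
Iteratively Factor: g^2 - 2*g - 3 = (g + 1)*(g - 3)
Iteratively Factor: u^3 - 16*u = (u)*(u^2 - 16) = u*(u - 4)*(u + 4)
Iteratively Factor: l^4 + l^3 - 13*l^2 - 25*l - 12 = (l - 4)*(l^3 + 5*l^2 + 7*l + 3) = (l - 4)*(l + 1)*(l^2 + 4*l + 3) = (l - 4)*(l + 1)^2*(l + 3)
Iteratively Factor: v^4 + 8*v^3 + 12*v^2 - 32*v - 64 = (v + 2)*(v^3 + 6*v^2 - 32) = (v + 2)*(v + 4)*(v^2 + 2*v - 8) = (v - 2)*(v + 2)*(v + 4)*(v + 4)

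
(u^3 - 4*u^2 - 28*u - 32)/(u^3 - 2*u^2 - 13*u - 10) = (u^2 - 6*u - 16)/(u^2 - 4*u - 5)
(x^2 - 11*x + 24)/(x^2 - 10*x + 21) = (x - 8)/(x - 7)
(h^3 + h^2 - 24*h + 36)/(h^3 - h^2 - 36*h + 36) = (h^2 - 5*h + 6)/(h^2 - 7*h + 6)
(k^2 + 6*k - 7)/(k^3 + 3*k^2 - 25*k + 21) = 1/(k - 3)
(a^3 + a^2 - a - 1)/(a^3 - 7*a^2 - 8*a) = (a^2 - 1)/(a*(a - 8))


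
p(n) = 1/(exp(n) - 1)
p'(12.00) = 0.00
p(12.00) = 0.00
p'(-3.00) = -0.06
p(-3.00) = -1.05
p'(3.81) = -0.02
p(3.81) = 0.02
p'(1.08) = -0.78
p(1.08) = 0.51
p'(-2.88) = -0.06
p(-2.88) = -1.06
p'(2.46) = -0.10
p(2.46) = 0.09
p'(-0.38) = -6.84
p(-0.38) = -3.16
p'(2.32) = -0.12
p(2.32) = 0.11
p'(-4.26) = -0.01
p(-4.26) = -1.01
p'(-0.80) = -1.48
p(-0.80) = -1.82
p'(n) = -exp(n)/(exp(n) - 1)^2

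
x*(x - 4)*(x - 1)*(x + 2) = x^4 - 3*x^3 - 6*x^2 + 8*x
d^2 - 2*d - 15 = (d - 5)*(d + 3)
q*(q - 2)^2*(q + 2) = q^4 - 2*q^3 - 4*q^2 + 8*q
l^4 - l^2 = l^2*(l - 1)*(l + 1)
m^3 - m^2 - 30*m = m*(m - 6)*(m + 5)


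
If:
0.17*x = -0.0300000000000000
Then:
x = -0.18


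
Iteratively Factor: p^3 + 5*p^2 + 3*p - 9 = (p + 3)*(p^2 + 2*p - 3) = (p - 1)*(p + 3)*(p + 3)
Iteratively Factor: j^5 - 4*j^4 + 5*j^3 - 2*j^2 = (j - 1)*(j^4 - 3*j^3 + 2*j^2) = (j - 2)*(j - 1)*(j^3 - j^2) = j*(j - 2)*(j - 1)*(j^2 - j) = j*(j - 2)*(j - 1)^2*(j)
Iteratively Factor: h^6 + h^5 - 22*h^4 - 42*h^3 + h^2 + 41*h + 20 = (h + 1)*(h^5 - 22*h^3 - 20*h^2 + 21*h + 20) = (h + 1)^2*(h^4 - h^3 - 21*h^2 + h + 20) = (h + 1)^2*(h + 4)*(h^3 - 5*h^2 - h + 5) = (h + 1)^3*(h + 4)*(h^2 - 6*h + 5) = (h - 1)*(h + 1)^3*(h + 4)*(h - 5)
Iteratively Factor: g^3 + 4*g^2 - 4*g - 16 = (g + 2)*(g^2 + 2*g - 8) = (g + 2)*(g + 4)*(g - 2)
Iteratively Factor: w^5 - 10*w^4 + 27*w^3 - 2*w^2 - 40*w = (w - 5)*(w^4 - 5*w^3 + 2*w^2 + 8*w) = (w - 5)*(w + 1)*(w^3 - 6*w^2 + 8*w) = (w - 5)*(w - 2)*(w + 1)*(w^2 - 4*w) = w*(w - 5)*(w - 2)*(w + 1)*(w - 4)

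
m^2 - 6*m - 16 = (m - 8)*(m + 2)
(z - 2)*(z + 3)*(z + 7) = z^3 + 8*z^2 + z - 42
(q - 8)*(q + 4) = q^2 - 4*q - 32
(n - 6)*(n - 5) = n^2 - 11*n + 30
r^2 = r^2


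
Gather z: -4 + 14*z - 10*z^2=-10*z^2 + 14*z - 4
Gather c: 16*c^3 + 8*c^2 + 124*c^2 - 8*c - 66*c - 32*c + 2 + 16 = 16*c^3 + 132*c^2 - 106*c + 18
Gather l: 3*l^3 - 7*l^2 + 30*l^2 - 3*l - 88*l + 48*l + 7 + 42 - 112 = 3*l^3 + 23*l^2 - 43*l - 63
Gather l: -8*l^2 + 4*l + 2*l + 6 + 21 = -8*l^2 + 6*l + 27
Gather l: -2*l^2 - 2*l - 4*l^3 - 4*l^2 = -4*l^3 - 6*l^2 - 2*l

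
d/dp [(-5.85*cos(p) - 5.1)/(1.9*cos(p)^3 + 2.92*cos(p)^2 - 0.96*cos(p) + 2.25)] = (-22.23*cos(p)^3 - 46.152*cos(p)^2 - 29.784*cos(p) + 18.0585)*sin(p)/(3.61*cos(p)^6 + 11.096*cos(p)^5 + 4.8784*cos(p)^4 + 2.9436*cos(p)^3 + 14.0616*cos(p)^2 - 4.32*cos(p) + 5.0625)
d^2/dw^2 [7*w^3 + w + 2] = 42*w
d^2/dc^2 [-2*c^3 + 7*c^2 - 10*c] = 14 - 12*c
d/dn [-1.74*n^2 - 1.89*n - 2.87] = -3.48*n - 1.89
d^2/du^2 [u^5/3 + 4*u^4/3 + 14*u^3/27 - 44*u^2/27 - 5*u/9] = 20*u^3/3 + 16*u^2 + 28*u/9 - 88/27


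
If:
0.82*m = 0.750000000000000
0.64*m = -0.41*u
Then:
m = 0.91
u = -1.43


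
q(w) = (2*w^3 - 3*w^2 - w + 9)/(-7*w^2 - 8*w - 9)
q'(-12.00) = -0.29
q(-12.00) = 4.20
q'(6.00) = -0.26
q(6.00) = -1.06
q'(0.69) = 0.55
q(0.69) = -0.42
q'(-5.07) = -0.31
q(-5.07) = 2.18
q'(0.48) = 0.74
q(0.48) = -0.56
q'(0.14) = 1.00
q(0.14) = -0.86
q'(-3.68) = -0.37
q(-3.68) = 1.72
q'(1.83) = -0.03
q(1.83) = -0.20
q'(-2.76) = -0.52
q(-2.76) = 1.32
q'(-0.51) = -0.38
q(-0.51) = -1.26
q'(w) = (14*w + 8)*(2*w^3 - 3*w^2 - w + 9)/(-7*w^2 - 8*w - 9)^2 + (6*w^2 - 6*w - 1)/(-7*w^2 - 8*w - 9)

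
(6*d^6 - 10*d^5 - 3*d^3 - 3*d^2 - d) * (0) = 0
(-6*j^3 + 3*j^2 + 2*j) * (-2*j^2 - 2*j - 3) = 12*j^5 + 6*j^4 + 8*j^3 - 13*j^2 - 6*j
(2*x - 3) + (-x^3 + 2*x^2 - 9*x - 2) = -x^3 + 2*x^2 - 7*x - 5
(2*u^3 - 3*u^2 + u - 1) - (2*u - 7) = 2*u^3 - 3*u^2 - u + 6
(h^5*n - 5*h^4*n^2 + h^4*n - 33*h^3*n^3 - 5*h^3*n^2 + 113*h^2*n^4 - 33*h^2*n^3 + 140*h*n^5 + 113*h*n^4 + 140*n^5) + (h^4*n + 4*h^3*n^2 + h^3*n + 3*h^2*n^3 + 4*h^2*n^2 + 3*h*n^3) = h^5*n - 5*h^4*n^2 + 2*h^4*n - 33*h^3*n^3 - h^3*n^2 + h^3*n + 113*h^2*n^4 - 30*h^2*n^3 + 4*h^2*n^2 + 140*h*n^5 + 113*h*n^4 + 3*h*n^3 + 140*n^5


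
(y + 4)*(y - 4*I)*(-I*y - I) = -I*y^3 - 4*y^2 - 5*I*y^2 - 20*y - 4*I*y - 16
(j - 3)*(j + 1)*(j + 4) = j^3 + 2*j^2 - 11*j - 12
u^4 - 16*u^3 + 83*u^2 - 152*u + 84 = (u - 7)*(u - 6)*(u - 2)*(u - 1)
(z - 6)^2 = z^2 - 12*z + 36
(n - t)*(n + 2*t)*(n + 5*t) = n^3 + 6*n^2*t + 3*n*t^2 - 10*t^3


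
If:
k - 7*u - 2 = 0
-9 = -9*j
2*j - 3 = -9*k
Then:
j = 1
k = 1/9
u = -17/63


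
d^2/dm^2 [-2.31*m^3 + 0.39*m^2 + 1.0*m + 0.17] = 0.78 - 13.86*m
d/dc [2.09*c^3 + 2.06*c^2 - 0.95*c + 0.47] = 6.27*c^2 + 4.12*c - 0.95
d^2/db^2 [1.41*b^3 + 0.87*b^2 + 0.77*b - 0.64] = 8.46*b + 1.74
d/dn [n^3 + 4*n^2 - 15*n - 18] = 3*n^2 + 8*n - 15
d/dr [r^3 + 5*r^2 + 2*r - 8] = 3*r^2 + 10*r + 2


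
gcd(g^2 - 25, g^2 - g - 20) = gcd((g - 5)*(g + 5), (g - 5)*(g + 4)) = g - 5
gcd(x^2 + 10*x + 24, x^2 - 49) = 1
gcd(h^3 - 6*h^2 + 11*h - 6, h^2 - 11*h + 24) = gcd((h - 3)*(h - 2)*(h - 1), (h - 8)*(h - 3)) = h - 3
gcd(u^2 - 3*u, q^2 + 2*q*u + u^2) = 1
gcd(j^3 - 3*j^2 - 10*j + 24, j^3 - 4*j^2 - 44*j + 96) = j - 2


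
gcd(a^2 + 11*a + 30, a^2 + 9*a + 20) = a + 5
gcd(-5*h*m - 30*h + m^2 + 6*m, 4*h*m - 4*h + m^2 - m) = 1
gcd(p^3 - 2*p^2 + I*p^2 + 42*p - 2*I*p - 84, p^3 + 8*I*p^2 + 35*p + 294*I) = p^2 + I*p + 42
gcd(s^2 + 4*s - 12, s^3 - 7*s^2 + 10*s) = s - 2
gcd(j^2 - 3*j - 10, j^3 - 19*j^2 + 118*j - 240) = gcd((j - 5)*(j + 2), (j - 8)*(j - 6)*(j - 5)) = j - 5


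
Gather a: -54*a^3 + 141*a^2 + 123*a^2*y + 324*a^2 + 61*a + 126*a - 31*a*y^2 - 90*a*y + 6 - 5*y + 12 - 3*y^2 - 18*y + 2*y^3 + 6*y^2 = -54*a^3 + a^2*(123*y + 465) + a*(-31*y^2 - 90*y + 187) + 2*y^3 + 3*y^2 - 23*y + 18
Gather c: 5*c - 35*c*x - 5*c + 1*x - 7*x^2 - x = -35*c*x - 7*x^2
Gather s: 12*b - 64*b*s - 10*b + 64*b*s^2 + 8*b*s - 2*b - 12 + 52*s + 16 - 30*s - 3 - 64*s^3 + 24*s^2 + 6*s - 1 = -64*s^3 + s^2*(64*b + 24) + s*(28 - 56*b)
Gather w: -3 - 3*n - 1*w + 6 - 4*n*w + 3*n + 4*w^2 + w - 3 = -4*n*w + 4*w^2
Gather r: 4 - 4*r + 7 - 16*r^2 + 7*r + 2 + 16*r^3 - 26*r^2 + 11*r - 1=16*r^3 - 42*r^2 + 14*r + 12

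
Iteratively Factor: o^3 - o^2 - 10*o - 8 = (o + 2)*(o^2 - 3*o - 4) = (o + 1)*(o + 2)*(o - 4)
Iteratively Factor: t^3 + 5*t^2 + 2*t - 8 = (t - 1)*(t^2 + 6*t + 8) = (t - 1)*(t + 4)*(t + 2)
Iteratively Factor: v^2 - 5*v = (v)*(v - 5)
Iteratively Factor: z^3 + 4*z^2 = (z)*(z^2 + 4*z) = z*(z + 4)*(z)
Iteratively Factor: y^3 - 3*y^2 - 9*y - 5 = (y + 1)*(y^2 - 4*y - 5) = (y - 5)*(y + 1)*(y + 1)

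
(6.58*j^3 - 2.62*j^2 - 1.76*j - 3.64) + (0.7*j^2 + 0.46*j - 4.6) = 6.58*j^3 - 1.92*j^2 - 1.3*j - 8.24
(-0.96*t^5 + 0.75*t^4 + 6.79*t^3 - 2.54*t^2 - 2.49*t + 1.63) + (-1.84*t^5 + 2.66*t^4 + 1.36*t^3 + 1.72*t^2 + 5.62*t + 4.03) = -2.8*t^5 + 3.41*t^4 + 8.15*t^3 - 0.82*t^2 + 3.13*t + 5.66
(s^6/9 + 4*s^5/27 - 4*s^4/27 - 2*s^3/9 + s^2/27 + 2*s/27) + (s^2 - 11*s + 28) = s^6/9 + 4*s^5/27 - 4*s^4/27 - 2*s^3/9 + 28*s^2/27 - 295*s/27 + 28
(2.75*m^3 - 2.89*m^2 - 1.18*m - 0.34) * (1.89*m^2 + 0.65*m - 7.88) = 5.1975*m^5 - 3.6746*m^4 - 25.7787*m^3 + 21.3636*m^2 + 9.0774*m + 2.6792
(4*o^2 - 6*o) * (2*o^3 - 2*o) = 8*o^5 - 12*o^4 - 8*o^3 + 12*o^2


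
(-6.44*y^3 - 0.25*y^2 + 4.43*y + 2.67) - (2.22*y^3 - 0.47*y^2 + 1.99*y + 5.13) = -8.66*y^3 + 0.22*y^2 + 2.44*y - 2.46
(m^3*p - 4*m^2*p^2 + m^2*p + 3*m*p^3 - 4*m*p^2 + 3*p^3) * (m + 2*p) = m^4*p - 2*m^3*p^2 + m^3*p - 5*m^2*p^3 - 2*m^2*p^2 + 6*m*p^4 - 5*m*p^3 + 6*p^4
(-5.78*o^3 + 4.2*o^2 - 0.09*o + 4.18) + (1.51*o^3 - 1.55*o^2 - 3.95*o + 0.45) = -4.27*o^3 + 2.65*o^2 - 4.04*o + 4.63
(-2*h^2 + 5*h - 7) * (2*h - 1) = -4*h^3 + 12*h^2 - 19*h + 7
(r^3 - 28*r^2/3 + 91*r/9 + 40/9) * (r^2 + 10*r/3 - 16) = r^5 - 6*r^4 - 37*r^3 + 5062*r^2/27 - 3968*r/27 - 640/9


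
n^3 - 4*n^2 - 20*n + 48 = (n - 6)*(n - 2)*(n + 4)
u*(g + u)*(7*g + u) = 7*g^2*u + 8*g*u^2 + u^3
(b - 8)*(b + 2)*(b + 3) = b^3 - 3*b^2 - 34*b - 48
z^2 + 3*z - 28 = (z - 4)*(z + 7)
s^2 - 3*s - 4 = (s - 4)*(s + 1)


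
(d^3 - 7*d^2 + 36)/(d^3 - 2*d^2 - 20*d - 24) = (d - 3)/(d + 2)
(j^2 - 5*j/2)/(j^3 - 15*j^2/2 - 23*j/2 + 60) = j/(j^2 - 5*j - 24)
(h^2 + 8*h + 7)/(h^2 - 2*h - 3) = (h + 7)/(h - 3)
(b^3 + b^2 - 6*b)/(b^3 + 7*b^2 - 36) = b/(b + 6)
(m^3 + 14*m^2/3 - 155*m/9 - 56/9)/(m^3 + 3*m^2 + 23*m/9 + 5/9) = (3*m^2 + 13*m - 56)/(3*m^2 + 8*m + 5)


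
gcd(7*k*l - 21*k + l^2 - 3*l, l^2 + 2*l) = 1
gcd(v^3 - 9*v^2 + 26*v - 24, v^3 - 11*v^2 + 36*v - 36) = v^2 - 5*v + 6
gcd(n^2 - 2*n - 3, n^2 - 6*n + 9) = n - 3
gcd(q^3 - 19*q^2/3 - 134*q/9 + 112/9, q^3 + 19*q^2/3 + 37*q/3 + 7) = q + 7/3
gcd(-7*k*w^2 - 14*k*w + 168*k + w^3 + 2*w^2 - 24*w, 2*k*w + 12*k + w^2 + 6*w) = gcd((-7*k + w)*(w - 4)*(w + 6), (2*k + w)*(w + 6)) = w + 6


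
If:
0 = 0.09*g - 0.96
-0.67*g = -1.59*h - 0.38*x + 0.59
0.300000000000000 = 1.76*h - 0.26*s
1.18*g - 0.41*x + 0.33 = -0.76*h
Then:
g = 10.67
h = -1.85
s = -13.65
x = 28.08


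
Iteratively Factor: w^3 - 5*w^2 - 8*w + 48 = (w - 4)*(w^2 - w - 12) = (w - 4)*(w + 3)*(w - 4)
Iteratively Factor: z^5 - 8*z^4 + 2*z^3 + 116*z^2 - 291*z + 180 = (z - 1)*(z^4 - 7*z^3 - 5*z^2 + 111*z - 180) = (z - 3)*(z - 1)*(z^3 - 4*z^2 - 17*z + 60) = (z - 3)^2*(z - 1)*(z^2 - z - 20) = (z - 3)^2*(z - 1)*(z + 4)*(z - 5)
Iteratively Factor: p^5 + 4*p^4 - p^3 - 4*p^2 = (p + 1)*(p^4 + 3*p^3 - 4*p^2) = (p - 1)*(p + 1)*(p^3 + 4*p^2) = p*(p - 1)*(p + 1)*(p^2 + 4*p) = p^2*(p - 1)*(p + 1)*(p + 4)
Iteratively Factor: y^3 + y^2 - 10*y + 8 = (y - 1)*(y^2 + 2*y - 8) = (y - 1)*(y + 4)*(y - 2)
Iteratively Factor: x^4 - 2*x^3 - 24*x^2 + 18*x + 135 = (x - 5)*(x^3 + 3*x^2 - 9*x - 27) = (x - 5)*(x - 3)*(x^2 + 6*x + 9) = (x - 5)*(x - 3)*(x + 3)*(x + 3)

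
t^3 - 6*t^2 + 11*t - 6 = (t - 3)*(t - 2)*(t - 1)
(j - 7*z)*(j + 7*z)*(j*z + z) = j^3*z + j^2*z - 49*j*z^3 - 49*z^3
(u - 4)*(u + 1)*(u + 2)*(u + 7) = u^4 + 6*u^3 - 17*u^2 - 78*u - 56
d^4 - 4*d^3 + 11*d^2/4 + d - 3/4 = (d - 3)*(d - 1)*(d - 1/2)*(d + 1/2)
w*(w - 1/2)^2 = w^3 - w^2 + w/4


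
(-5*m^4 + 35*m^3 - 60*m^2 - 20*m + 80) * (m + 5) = -5*m^5 + 10*m^4 + 115*m^3 - 320*m^2 - 20*m + 400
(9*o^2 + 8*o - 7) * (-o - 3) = -9*o^3 - 35*o^2 - 17*o + 21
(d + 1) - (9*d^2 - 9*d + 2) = -9*d^2 + 10*d - 1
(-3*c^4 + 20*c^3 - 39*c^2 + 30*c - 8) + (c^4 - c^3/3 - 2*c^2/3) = -2*c^4 + 59*c^3/3 - 119*c^2/3 + 30*c - 8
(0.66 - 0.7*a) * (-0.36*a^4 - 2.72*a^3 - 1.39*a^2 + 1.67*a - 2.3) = 0.252*a^5 + 1.6664*a^4 - 0.8222*a^3 - 2.0864*a^2 + 2.7122*a - 1.518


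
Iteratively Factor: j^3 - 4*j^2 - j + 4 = (j - 1)*(j^2 - 3*j - 4) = (j - 1)*(j + 1)*(j - 4)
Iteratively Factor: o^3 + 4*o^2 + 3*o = (o + 1)*(o^2 + 3*o) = (o + 1)*(o + 3)*(o)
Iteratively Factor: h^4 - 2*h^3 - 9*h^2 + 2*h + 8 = (h - 4)*(h^3 + 2*h^2 - h - 2) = (h - 4)*(h + 1)*(h^2 + h - 2) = (h - 4)*(h + 1)*(h + 2)*(h - 1)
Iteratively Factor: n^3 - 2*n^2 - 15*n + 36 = (n - 3)*(n^2 + n - 12) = (n - 3)^2*(n + 4)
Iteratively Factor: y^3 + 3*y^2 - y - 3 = (y + 3)*(y^2 - 1) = (y - 1)*(y + 3)*(y + 1)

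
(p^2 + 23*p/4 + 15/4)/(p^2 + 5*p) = (p + 3/4)/p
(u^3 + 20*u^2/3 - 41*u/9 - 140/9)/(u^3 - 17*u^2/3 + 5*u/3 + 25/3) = (3*u^2 + 25*u + 28)/(3*(u^2 - 4*u - 5))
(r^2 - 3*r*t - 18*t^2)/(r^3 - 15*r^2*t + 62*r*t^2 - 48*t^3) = (r + 3*t)/(r^2 - 9*r*t + 8*t^2)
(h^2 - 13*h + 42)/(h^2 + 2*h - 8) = (h^2 - 13*h + 42)/(h^2 + 2*h - 8)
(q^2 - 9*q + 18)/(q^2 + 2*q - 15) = (q - 6)/(q + 5)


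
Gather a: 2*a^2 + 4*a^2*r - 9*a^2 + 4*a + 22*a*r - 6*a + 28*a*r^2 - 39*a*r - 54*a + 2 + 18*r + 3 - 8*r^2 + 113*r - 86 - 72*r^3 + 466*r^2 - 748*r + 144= a^2*(4*r - 7) + a*(28*r^2 - 17*r - 56) - 72*r^3 + 458*r^2 - 617*r + 63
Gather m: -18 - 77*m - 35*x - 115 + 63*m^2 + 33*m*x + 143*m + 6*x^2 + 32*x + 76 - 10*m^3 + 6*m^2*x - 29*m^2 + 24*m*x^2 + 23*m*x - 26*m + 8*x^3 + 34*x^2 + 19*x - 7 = -10*m^3 + m^2*(6*x + 34) + m*(24*x^2 + 56*x + 40) + 8*x^3 + 40*x^2 + 16*x - 64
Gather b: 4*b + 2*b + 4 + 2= 6*b + 6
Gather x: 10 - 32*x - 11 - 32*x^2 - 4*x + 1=-32*x^2 - 36*x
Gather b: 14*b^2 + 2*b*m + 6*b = 14*b^2 + b*(2*m + 6)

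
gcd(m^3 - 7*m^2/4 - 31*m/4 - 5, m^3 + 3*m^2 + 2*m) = m + 1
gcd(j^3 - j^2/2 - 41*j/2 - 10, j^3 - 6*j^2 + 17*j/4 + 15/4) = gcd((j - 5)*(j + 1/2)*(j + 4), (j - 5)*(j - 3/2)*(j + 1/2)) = j^2 - 9*j/2 - 5/2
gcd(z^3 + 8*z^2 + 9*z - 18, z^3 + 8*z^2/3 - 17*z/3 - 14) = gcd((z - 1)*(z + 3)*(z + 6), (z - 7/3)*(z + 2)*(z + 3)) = z + 3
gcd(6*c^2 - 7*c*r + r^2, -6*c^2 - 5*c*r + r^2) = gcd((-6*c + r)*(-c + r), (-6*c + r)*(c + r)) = -6*c + r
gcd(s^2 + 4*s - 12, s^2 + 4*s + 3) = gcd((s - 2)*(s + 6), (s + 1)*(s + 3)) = 1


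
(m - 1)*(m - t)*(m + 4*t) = m^3 + 3*m^2*t - m^2 - 4*m*t^2 - 3*m*t + 4*t^2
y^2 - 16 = (y - 4)*(y + 4)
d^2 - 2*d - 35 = (d - 7)*(d + 5)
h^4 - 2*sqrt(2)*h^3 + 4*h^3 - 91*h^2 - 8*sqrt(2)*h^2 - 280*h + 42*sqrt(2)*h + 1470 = (h - 3)*(h + 7)*(h - 7*sqrt(2))*(h + 5*sqrt(2))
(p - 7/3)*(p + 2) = p^2 - p/3 - 14/3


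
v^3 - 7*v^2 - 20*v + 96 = (v - 8)*(v - 3)*(v + 4)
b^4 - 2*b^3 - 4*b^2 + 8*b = b*(b - 2)^2*(b + 2)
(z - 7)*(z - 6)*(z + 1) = z^3 - 12*z^2 + 29*z + 42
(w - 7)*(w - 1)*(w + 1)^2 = w^4 - 6*w^3 - 8*w^2 + 6*w + 7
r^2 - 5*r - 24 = (r - 8)*(r + 3)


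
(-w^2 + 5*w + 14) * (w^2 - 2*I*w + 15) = -w^4 + 5*w^3 + 2*I*w^3 - w^2 - 10*I*w^2 + 75*w - 28*I*w + 210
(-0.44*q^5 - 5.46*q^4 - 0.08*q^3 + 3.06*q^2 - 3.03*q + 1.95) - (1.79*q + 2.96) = -0.44*q^5 - 5.46*q^4 - 0.08*q^3 + 3.06*q^2 - 4.82*q - 1.01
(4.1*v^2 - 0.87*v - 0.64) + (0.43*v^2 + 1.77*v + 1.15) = 4.53*v^2 + 0.9*v + 0.51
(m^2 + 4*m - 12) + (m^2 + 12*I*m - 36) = 2*m^2 + 4*m + 12*I*m - 48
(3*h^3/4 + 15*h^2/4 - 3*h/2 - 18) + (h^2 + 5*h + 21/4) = 3*h^3/4 + 19*h^2/4 + 7*h/2 - 51/4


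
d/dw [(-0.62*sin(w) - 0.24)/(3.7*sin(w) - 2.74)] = 2.5868*cos(w)/(3.7*sin(w) - 2.74)^2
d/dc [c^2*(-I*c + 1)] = c*(-3*I*c + 2)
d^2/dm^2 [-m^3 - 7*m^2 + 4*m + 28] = -6*m - 14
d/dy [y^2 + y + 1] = 2*y + 1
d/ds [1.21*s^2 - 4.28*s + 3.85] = 2.42*s - 4.28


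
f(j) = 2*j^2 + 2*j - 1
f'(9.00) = 38.00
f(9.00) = 179.00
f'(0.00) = 2.00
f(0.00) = -1.00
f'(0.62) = 4.48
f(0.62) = 1.01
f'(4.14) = 18.56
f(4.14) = 41.56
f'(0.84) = 5.36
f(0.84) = 2.09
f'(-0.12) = 1.52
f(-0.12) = -1.21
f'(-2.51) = -8.04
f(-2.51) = 6.58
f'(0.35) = 3.40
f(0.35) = -0.06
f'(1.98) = 9.92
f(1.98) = 10.80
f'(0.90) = 5.60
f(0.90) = 2.42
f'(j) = 4*j + 2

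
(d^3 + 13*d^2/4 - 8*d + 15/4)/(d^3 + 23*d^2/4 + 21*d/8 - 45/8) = 2*(d - 1)/(2*d + 3)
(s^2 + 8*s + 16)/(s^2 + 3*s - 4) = (s + 4)/(s - 1)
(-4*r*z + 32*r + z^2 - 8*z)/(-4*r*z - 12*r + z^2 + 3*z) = (z - 8)/(z + 3)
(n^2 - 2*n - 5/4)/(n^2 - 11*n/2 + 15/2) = (n + 1/2)/(n - 3)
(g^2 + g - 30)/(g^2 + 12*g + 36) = (g - 5)/(g + 6)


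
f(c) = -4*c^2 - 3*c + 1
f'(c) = -8*c - 3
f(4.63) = -98.64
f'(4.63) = -40.04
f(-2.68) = -19.69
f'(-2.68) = 18.44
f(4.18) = -81.43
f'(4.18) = -36.44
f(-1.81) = -6.67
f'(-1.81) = 11.48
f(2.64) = -34.80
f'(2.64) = -24.12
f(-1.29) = -1.79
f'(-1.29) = 7.32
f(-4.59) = -69.50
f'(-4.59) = 33.72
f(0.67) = -2.81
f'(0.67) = -8.36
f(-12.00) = -539.00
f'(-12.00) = 93.00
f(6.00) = -161.00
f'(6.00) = -51.00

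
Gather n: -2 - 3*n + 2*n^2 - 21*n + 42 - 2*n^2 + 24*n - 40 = 0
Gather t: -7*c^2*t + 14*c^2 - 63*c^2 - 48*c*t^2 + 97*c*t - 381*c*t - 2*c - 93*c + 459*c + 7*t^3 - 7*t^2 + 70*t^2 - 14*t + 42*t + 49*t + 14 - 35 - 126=-49*c^2 + 364*c + 7*t^3 + t^2*(63 - 48*c) + t*(-7*c^2 - 284*c + 77) - 147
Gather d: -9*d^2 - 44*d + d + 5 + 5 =-9*d^2 - 43*d + 10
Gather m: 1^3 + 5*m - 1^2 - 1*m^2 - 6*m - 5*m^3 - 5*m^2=-5*m^3 - 6*m^2 - m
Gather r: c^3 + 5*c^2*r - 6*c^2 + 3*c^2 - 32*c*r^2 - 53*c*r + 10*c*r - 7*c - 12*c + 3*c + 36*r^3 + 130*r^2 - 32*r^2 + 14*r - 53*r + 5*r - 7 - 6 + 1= c^3 - 3*c^2 - 16*c + 36*r^3 + r^2*(98 - 32*c) + r*(5*c^2 - 43*c - 34) - 12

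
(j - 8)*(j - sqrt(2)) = j^2 - 8*j - sqrt(2)*j + 8*sqrt(2)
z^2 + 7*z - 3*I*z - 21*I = (z + 7)*(z - 3*I)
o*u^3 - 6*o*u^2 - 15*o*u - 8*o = (u - 8)*(u + 1)*(o*u + o)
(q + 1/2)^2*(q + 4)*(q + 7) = q^4 + 12*q^3 + 157*q^2/4 + 123*q/4 + 7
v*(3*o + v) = 3*o*v + v^2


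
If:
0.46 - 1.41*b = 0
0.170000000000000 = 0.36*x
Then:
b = 0.33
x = 0.47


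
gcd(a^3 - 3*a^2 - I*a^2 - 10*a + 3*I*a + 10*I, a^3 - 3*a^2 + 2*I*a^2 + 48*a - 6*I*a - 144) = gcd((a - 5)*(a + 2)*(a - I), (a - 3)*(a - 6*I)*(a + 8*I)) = 1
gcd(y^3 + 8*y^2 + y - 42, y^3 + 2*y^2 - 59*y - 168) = y^2 + 10*y + 21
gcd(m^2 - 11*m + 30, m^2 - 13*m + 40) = m - 5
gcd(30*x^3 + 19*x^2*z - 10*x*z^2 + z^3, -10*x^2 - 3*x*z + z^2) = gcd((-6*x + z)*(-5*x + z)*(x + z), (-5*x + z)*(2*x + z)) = 5*x - z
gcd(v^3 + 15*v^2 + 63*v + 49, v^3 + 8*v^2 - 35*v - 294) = v^2 + 14*v + 49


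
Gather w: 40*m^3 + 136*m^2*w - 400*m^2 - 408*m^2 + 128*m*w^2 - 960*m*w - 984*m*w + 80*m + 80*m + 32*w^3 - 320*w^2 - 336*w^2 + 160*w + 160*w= 40*m^3 - 808*m^2 + 160*m + 32*w^3 + w^2*(128*m - 656) + w*(136*m^2 - 1944*m + 320)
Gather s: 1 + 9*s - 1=9*s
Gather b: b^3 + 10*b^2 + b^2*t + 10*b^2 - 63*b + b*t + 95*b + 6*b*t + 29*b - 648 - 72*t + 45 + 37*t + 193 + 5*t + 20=b^3 + b^2*(t + 20) + b*(7*t + 61) - 30*t - 390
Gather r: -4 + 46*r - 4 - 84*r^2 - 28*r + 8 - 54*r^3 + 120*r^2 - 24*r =-54*r^3 + 36*r^2 - 6*r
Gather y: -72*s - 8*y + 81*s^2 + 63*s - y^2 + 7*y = 81*s^2 - 9*s - y^2 - y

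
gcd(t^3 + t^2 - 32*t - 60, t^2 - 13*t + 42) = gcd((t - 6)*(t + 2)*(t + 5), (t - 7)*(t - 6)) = t - 6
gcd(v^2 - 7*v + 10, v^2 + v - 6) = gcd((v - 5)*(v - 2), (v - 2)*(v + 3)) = v - 2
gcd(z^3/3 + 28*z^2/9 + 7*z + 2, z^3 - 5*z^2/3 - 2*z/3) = z + 1/3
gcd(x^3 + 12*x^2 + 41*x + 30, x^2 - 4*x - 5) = x + 1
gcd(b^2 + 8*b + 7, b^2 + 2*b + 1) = b + 1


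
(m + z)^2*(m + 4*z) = m^3 + 6*m^2*z + 9*m*z^2 + 4*z^3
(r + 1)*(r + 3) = r^2 + 4*r + 3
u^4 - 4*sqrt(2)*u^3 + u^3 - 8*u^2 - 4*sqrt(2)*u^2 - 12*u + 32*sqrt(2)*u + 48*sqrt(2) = (u - 3)*(u + 2)^2*(u - 4*sqrt(2))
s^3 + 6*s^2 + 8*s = s*(s + 2)*(s + 4)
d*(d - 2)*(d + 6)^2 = d^4 + 10*d^3 + 12*d^2 - 72*d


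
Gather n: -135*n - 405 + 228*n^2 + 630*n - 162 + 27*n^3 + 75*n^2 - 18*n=27*n^3 + 303*n^2 + 477*n - 567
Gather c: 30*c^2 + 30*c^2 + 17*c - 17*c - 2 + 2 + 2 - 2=60*c^2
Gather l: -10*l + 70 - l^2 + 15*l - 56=-l^2 + 5*l + 14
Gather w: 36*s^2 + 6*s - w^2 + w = 36*s^2 + 6*s - w^2 + w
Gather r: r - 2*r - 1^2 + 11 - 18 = -r - 8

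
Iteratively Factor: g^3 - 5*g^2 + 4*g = (g)*(g^2 - 5*g + 4) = g*(g - 1)*(g - 4)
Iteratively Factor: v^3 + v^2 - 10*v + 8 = (v - 2)*(v^2 + 3*v - 4) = (v - 2)*(v + 4)*(v - 1)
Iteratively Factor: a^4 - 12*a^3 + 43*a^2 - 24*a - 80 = (a - 5)*(a^3 - 7*a^2 + 8*a + 16) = (a - 5)*(a - 4)*(a^2 - 3*a - 4) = (a - 5)*(a - 4)*(a + 1)*(a - 4)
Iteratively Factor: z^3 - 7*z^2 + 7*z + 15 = (z + 1)*(z^2 - 8*z + 15) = (z - 5)*(z + 1)*(z - 3)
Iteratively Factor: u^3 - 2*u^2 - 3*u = (u - 3)*(u^2 + u) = (u - 3)*(u + 1)*(u)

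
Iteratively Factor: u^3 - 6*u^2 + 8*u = (u - 2)*(u^2 - 4*u) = u*(u - 2)*(u - 4)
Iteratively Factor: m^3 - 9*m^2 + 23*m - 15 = (m - 3)*(m^2 - 6*m + 5) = (m - 5)*(m - 3)*(m - 1)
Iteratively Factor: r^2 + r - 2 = (r - 1)*(r + 2)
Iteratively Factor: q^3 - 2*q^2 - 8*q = (q)*(q^2 - 2*q - 8) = q*(q + 2)*(q - 4)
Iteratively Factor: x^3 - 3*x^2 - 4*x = (x + 1)*(x^2 - 4*x) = (x - 4)*(x + 1)*(x)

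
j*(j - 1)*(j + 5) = j^3 + 4*j^2 - 5*j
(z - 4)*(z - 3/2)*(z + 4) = z^3 - 3*z^2/2 - 16*z + 24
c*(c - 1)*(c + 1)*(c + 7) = c^4 + 7*c^3 - c^2 - 7*c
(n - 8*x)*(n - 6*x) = n^2 - 14*n*x + 48*x^2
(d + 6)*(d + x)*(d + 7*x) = d^3 + 8*d^2*x + 6*d^2 + 7*d*x^2 + 48*d*x + 42*x^2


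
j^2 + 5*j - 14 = (j - 2)*(j + 7)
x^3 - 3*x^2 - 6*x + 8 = (x - 4)*(x - 1)*(x + 2)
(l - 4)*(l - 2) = l^2 - 6*l + 8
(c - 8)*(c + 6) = c^2 - 2*c - 48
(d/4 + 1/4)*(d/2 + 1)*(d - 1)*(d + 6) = d^4/8 + d^3 + 11*d^2/8 - d - 3/2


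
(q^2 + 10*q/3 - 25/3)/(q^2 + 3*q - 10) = (q - 5/3)/(q - 2)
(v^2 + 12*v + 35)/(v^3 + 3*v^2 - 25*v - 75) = (v + 7)/(v^2 - 2*v - 15)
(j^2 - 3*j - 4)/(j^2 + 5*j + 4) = (j - 4)/(j + 4)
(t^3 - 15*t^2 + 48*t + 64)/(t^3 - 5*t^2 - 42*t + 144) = (t^2 - 7*t - 8)/(t^2 + 3*t - 18)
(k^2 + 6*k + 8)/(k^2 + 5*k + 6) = (k + 4)/(k + 3)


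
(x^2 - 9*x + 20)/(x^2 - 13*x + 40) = (x - 4)/(x - 8)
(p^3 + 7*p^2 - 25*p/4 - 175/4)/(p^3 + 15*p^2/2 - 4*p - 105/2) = (p + 5/2)/(p + 3)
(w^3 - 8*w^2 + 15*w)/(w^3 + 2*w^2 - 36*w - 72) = w*(w^2 - 8*w + 15)/(w^3 + 2*w^2 - 36*w - 72)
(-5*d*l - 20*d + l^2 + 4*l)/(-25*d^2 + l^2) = (l + 4)/(5*d + l)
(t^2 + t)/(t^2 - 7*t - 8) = t/(t - 8)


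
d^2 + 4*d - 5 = (d - 1)*(d + 5)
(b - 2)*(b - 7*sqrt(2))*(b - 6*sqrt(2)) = b^3 - 13*sqrt(2)*b^2 - 2*b^2 + 26*sqrt(2)*b + 84*b - 168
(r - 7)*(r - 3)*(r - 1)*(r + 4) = r^4 - 7*r^3 - 13*r^2 + 103*r - 84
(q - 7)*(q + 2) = q^2 - 5*q - 14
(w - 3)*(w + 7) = w^2 + 4*w - 21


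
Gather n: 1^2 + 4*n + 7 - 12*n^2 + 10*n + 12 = -12*n^2 + 14*n + 20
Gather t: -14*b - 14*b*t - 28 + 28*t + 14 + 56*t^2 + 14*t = -14*b + 56*t^2 + t*(42 - 14*b) - 14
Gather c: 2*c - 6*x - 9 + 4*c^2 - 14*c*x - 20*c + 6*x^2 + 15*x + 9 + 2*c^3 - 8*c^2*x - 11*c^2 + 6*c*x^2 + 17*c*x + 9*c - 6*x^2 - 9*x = 2*c^3 + c^2*(-8*x - 7) + c*(6*x^2 + 3*x - 9)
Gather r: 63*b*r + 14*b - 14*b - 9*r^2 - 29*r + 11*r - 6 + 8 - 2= -9*r^2 + r*(63*b - 18)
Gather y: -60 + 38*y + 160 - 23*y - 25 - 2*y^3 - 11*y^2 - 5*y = -2*y^3 - 11*y^2 + 10*y + 75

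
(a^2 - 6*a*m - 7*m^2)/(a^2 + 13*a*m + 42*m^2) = (a^2 - 6*a*m - 7*m^2)/(a^2 + 13*a*m + 42*m^2)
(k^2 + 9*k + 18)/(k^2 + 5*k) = (k^2 + 9*k + 18)/(k*(k + 5))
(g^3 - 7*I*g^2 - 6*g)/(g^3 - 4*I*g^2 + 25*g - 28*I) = g*(g - 6*I)/(g^2 - 3*I*g + 28)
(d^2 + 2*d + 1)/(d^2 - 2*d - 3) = (d + 1)/(d - 3)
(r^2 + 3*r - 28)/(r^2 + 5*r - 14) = (r - 4)/(r - 2)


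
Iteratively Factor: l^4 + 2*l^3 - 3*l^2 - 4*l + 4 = (l + 2)*(l^3 - 3*l + 2) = (l - 1)*(l + 2)*(l^2 + l - 2) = (l - 1)*(l + 2)^2*(l - 1)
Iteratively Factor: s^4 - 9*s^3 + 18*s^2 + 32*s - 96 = (s - 3)*(s^3 - 6*s^2 + 32) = (s - 4)*(s - 3)*(s^2 - 2*s - 8) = (s - 4)^2*(s - 3)*(s + 2)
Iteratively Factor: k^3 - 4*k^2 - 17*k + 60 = (k + 4)*(k^2 - 8*k + 15) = (k - 5)*(k + 4)*(k - 3)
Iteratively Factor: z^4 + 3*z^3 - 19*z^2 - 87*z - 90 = (z + 3)*(z^3 - 19*z - 30) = (z + 2)*(z + 3)*(z^2 - 2*z - 15) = (z - 5)*(z + 2)*(z + 3)*(z + 3)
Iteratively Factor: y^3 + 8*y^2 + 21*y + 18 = (y + 3)*(y^2 + 5*y + 6) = (y + 2)*(y + 3)*(y + 3)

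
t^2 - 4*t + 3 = (t - 3)*(t - 1)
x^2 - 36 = (x - 6)*(x + 6)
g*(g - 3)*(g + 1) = g^3 - 2*g^2 - 3*g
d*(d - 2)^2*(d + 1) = d^4 - 3*d^3 + 4*d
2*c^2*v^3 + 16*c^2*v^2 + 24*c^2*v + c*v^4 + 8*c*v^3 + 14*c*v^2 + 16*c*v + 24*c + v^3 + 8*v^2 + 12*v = (2*c + v)*(v + 2)*(v + 6)*(c*v + 1)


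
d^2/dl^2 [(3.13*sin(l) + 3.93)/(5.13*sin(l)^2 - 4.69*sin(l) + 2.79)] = (-82.3718970000001*sin(l)^5 - 489.008529*sin(l)^4 + 717.200163*sin(l)^3 + 718.14711*sin(l)^2 - 911.908908*sin(l) + 142.30425)/(135.005697*sin(l)^6 - 370.278783*sin(l)^5 + 558.792432*sin(l)^4 - 505.921087*sin(l)^3 + 303.904656*sin(l)^2 - 109.522287*sin(l) + 21.717639)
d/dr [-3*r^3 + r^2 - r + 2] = -9*r^2 + 2*r - 1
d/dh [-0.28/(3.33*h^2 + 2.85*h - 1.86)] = (1.8648*h + 0.798)/(3.33*h^2 + 2.85*h - 1.86)^2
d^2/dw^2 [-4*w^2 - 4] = -8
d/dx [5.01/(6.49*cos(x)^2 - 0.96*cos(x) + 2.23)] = (65.0298*cos(x) - 4.8096)*sin(x)/(6.49*cos(x)^2 - 0.96*cos(x) + 2.23)^2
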